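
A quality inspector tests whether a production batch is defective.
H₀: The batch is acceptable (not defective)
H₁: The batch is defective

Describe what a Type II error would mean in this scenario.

Answer: Shipping a defective batch to customers

Derivation:
Type I error (α): Rejecting H₀ when H₀ is true
Type II error (β): Failing to reject H₀ when H₁ is true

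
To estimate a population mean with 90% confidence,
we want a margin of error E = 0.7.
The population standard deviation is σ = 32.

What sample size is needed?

z_0.05 = 1.645
n = (z×σ/E)² = (1.645×32/0.7)²
n = 5655.0400
Round up: n = 5656

Answer: n = 5656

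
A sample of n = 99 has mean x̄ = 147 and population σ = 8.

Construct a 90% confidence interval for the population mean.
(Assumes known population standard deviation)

Confidence level: 90%, α = 0.1
z_0.05 = 1.645
SE = σ/√n = 8/√99 = 0.8040
Margin of error = 1.645 × 0.8040 = 1.3226
CI: x̄ ± margin = 147 ± 1.3226
CI: (145.6774, 148.3226)

Answer: (145.6774, 148.3226)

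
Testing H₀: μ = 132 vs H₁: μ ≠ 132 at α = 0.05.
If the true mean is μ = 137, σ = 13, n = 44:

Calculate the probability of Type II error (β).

SE = σ/√n = 13/√44 = 1.9598
Critical values: μ₀ ± z_0.025×SE = 132 ± 1.960×1.9598
Acceptance region: (128.1588, 135.8412)
Under H₁ (μ = 137): z_high = (135.8412 - 137)/1.9598 = -0.5913, z_low = (128.1588 - 137)/1.9598 = -4.5113
β = P(not reject | H₁) = Φ(-0.5913) - Φ(-4.5113) ≈ 0.2772

Answer: β ≈ 0.2772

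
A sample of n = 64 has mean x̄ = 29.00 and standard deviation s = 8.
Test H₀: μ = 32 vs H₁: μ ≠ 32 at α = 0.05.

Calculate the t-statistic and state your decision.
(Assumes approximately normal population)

df = n - 1 = 63
SE = s/√n = 8/√64 = 1.0000
t = (x̄ - μ₀)/SE = (29.00 - 32)/1.0000 = -3.0000
Critical value: t_{0.025,63} = ±1.998
p-value ≈ 0.0039
Decision: reject H₀

Answer: t = -3.0000, reject H₀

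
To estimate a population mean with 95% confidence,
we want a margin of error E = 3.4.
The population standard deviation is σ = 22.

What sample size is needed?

z_0.025 = 1.960
n = (z×σ/E)² = (1.960×22/3.4)²
n = 160.8421
Round up: n = 161

Answer: n = 161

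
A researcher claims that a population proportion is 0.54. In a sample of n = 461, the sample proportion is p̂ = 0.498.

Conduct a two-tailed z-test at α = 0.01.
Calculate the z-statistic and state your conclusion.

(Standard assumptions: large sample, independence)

H₀: p = 0.54, H₁: p ≠ 0.54
Standard error: SE = √(p₀(1-p₀)/n) = √(0.54×0.46/461) = 0.023213
z-statistic: z = (p̂ - p₀)/SE = (0.498 - 0.54)/0.023213 = -1.8093
Critical value: z_0.005 = ±2.576
p-value = 0.0704
Decision: fail to reject H₀ at α = 0.01

Answer: z = -1.8093, fail to reject H₀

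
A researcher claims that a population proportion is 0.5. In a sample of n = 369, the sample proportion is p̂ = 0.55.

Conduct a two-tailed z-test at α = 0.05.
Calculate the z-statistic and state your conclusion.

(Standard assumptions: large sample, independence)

H₀: p = 0.5, H₁: p ≠ 0.5
Standard error: SE = √(p₀(1-p₀)/n) = √(0.5×0.5/369) = 0.026029
z-statistic: z = (p̂ - p₀)/SE = (0.55 - 0.5)/0.026029 = 1.9209
Critical value: z_0.025 = ±1.960
p-value = 0.0547
Decision: fail to reject H₀ at α = 0.05

Answer: z = 1.9209, fail to reject H₀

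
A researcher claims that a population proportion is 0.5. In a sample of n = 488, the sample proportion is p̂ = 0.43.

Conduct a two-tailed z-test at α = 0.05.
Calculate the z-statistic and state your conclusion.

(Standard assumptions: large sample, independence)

Answer: z = -3.0927, reject H₀

Derivation:
H₀: p = 0.5, H₁: p ≠ 0.5
Standard error: SE = √(p₀(1-p₀)/n) = √(0.5×0.5/488) = 0.022634
z-statistic: z = (p̂ - p₀)/SE = (0.43 - 0.5)/0.022634 = -3.0927
Critical value: z_0.025 = ±1.960
p-value = 0.0020
Decision: reject H₀ at α = 0.05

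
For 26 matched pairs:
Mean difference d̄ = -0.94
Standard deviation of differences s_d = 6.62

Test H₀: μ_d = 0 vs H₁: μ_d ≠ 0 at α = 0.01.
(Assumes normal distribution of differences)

Answer: t = -0.7240, fail to reject H₀

Derivation:
df = n - 1 = 25
SE = s_d/√n = 6.62/√26 = 1.2983
t = d̄/SE = -0.94/1.2983 = -0.7240
Critical value: t_{0.005,25} = ±2.787
p-value ≈ 0.4758
Decision: fail to reject H₀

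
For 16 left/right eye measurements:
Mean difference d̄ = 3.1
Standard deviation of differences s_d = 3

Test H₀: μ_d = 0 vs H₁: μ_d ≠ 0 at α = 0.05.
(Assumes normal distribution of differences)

df = n - 1 = 15
SE = s_d/√n = 3/√16 = 0.7500
t = d̄/SE = 3.1/0.7500 = 4.1333
Critical value: t_{0.025,15} = ±2.131
p-value ≈ 0.0009
Decision: reject H₀

Answer: t = 4.1333, reject H₀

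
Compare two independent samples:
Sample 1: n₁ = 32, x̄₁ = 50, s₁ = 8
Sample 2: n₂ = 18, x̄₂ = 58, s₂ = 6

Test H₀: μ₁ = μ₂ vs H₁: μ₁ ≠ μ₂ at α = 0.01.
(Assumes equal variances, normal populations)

Pooled variance: s²_p = [31×8² + 17×6²]/(48) = 54.0833
s_p = 7.3541
SE = s_p×√(1/n₁ + 1/n₂) = 7.3541×√(1/32 + 1/18) = 2.1667
t = (x̄₁ - x̄₂)/SE = (50 - 58)/2.1667 = -3.6923
df = 48, t-critical = ±2.682
Decision: reject H₀

Answer: t = -3.6923, reject H₀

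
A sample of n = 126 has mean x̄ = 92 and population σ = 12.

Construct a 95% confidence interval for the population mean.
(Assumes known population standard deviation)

Answer: (89.9048, 94.0952)

Derivation:
Confidence level: 95%, α = 0.05
z_0.025 = 1.960
SE = σ/√n = 12/√126 = 1.0690
Margin of error = 1.960 × 1.0690 = 2.0952
CI: x̄ ± margin = 92 ± 2.0952
CI: (89.9048, 94.0952)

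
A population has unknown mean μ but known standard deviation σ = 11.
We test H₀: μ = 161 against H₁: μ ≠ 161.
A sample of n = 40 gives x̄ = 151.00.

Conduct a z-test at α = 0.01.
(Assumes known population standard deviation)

Standard error: SE = σ/√n = 11/√40 = 1.7393
z-statistic: z = (x̄ - μ₀)/SE = (151.00 - 161)/1.7393 = -5.7494
Critical value: ±2.576
p-value < 0.0001
Decision: reject H₀

Answer: z = -5.7494, reject H₀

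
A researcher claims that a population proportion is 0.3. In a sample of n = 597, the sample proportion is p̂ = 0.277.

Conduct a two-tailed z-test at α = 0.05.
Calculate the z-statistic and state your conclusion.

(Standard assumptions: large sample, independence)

Answer: z = -1.2263, fail to reject H₀

Derivation:
H₀: p = 0.3, H₁: p ≠ 0.3
Standard error: SE = √(p₀(1-p₀)/n) = √(0.3×0.7/597) = 0.018755
z-statistic: z = (p̂ - p₀)/SE = (0.277 - 0.3)/0.018755 = -1.2263
Critical value: z_0.025 = ±1.960
p-value = 0.2201
Decision: fail to reject H₀ at α = 0.05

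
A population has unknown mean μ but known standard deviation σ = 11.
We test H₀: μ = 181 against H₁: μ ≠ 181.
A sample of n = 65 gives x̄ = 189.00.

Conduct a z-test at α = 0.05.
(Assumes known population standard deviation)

Answer: z = 5.8634, reject H₀

Derivation:
Standard error: SE = σ/√n = 11/√65 = 1.3644
z-statistic: z = (x̄ - μ₀)/SE = (189.00 - 181)/1.3644 = 5.8634
Critical value: ±1.960
p-value < 0.0001
Decision: reject H₀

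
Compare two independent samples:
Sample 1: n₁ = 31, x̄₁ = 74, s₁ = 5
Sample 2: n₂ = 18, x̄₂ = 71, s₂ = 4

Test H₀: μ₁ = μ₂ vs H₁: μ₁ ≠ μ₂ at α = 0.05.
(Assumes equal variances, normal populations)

Answer: t = 2.1711, reject H₀

Derivation:
Pooled variance: s²_p = [30×5² + 17×4²]/(47) = 21.7447
s_p = 4.6631
SE = s_p×√(1/n₁ + 1/n₂) = 4.6631×√(1/31 + 1/18) = 1.3818
t = (x̄₁ - x̄₂)/SE = (74 - 71)/1.3818 = 2.1711
df = 47, t-critical = ±2.012
Decision: reject H₀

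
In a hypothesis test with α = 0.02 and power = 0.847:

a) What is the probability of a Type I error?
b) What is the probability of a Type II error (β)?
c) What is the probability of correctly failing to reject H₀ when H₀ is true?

a) Type I error probability = α = 0.02
b) Power = P(reject H₀ | H₁ true) = 1 - β = 0.847, so Type II error probability = β = 1 - Power = 0.153
c) P(fail to reject H₀ | H₀ true) = 1 - α = 0.98

Answer: a) 0.02, b) 0.153, c) 0.98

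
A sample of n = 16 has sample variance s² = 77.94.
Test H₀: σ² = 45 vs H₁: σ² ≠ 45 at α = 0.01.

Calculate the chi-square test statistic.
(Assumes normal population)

Answer: χ² = 25.9800, fail to reject H₀

Derivation:
df = n - 1 = 15
χ² = (n-1)s²/σ₀² = 15×77.94/45 = 25.9800
Critical values: χ²_{0.995,15} = 4.601, χ²_{0.005,15} = 32.801
Rejection region: χ² < 4.601 or χ² > 32.801
Decision: fail to reject H₀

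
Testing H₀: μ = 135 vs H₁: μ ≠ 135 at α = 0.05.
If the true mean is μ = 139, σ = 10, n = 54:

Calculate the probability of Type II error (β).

Answer: β ≈ 0.1637

Derivation:
SE = σ/√n = 10/√54 = 1.3608
Critical values: μ₀ ± z_0.025×SE = 135 ± 1.960×1.3608
Acceptance region: (132.3328, 137.6672)
Under H₁ (μ = 139): z_high = (137.6672 - 139)/1.3608 = -0.9794, z_low = (132.3328 - 139)/1.3608 = -4.8995
β = P(not reject | H₁) = Φ(-0.9794) - Φ(-4.8995) ≈ 0.1637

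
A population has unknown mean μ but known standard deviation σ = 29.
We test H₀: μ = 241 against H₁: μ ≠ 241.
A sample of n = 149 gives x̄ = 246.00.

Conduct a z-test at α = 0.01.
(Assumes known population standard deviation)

Standard error: SE = σ/√n = 29/√149 = 2.3758
z-statistic: z = (x̄ - μ₀)/SE = (246.00 - 241)/2.3758 = 2.1046
Critical value: ±2.576
p-value = 0.0353
Decision: fail to reject H₀

Answer: z = 2.1046, fail to reject H₀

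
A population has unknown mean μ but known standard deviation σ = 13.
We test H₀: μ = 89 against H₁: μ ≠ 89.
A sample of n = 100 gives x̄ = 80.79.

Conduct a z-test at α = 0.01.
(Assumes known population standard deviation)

Answer: z = -6.3154, reject H₀

Derivation:
Standard error: SE = σ/√n = 13/√100 = 1.3000
z-statistic: z = (x̄ - μ₀)/SE = (80.79 - 89)/1.3000 = -6.3154
Critical value: ±2.576
p-value < 0.0001
Decision: reject H₀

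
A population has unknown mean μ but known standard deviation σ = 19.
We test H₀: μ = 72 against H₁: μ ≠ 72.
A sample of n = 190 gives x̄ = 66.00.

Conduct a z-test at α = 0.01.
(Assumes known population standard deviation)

Answer: z = -4.3529, reject H₀

Derivation:
Standard error: SE = σ/√n = 19/√190 = 1.3784
z-statistic: z = (x̄ - μ₀)/SE = (66.00 - 72)/1.3784 = -4.3529
Critical value: ±2.576
p-value < 0.0001
Decision: reject H₀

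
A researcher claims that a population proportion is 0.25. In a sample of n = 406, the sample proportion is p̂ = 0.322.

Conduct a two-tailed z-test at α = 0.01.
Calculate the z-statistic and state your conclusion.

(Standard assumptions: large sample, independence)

Answer: z = 3.3504, reject H₀

Derivation:
H₀: p = 0.25, H₁: p ≠ 0.25
Standard error: SE = √(p₀(1-p₀)/n) = √(0.25×0.75/406) = 0.021490
z-statistic: z = (p̂ - p₀)/SE = (0.322 - 0.25)/0.021490 = 3.3504
Critical value: z_0.005 = ±2.576
p-value = 0.0008
Decision: reject H₀ at α = 0.01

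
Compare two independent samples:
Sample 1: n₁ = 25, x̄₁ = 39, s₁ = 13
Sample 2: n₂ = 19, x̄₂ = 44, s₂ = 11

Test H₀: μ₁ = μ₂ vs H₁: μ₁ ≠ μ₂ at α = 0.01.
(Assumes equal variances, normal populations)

Answer: t = -1.3484, fail to reject H₀

Derivation:
Pooled variance: s²_p = [24×13² + 18×11²]/(42) = 148.4286
s_p = 12.1831
SE = s_p×√(1/n₁ + 1/n₂) = 12.1831×√(1/25 + 1/19) = 3.7080
t = (x̄₁ - x̄₂)/SE = (39 - 44)/3.7080 = -1.3484
df = 42, t-critical = ±2.698
Decision: fail to reject H₀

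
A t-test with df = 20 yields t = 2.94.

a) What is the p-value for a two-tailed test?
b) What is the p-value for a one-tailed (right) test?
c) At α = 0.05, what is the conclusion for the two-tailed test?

Using t-distribution with df = 20:
a) Two-tailed: p = 2×P(T > 2.94) = 0.0081
b) One-tailed: p = P(T > 2.94) = 0.0040
c) 0.0081 < 0.05, reject H₀

Answer: a) 0.0081, b) 0.0040, c) reject H₀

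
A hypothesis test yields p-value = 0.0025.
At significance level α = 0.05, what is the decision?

Answer: reject H₀

Derivation:
Compare p-value to α:
0.0025 < 0.05
Decision: reject H₀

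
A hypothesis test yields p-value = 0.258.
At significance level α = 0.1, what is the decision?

Compare p-value to α:
0.258 ≥ 0.1
Decision: fail to reject H₀

Answer: fail to reject H₀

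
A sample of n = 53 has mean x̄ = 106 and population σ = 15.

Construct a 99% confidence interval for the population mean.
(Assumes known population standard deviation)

Confidence level: 99%, α = 0.01
z_0.005 = 2.576
SE = σ/√n = 15/√53 = 2.0604
Margin of error = 2.576 × 2.0604 = 5.3076
CI: x̄ ± margin = 106 ± 5.3076
CI: (100.6924, 111.3076)

Answer: (100.6924, 111.3076)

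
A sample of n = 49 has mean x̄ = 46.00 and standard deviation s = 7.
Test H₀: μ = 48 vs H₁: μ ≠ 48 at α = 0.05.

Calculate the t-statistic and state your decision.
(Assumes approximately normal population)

df = n - 1 = 48
SE = s/√n = 7/√49 = 1.0000
t = (x̄ - μ₀)/SE = (46.00 - 48)/1.0000 = -2.0000
Critical value: t_{0.025,48} = ±2.011
p-value ≈ 0.0512
Decision: fail to reject H₀

Answer: t = -2.0000, fail to reject H₀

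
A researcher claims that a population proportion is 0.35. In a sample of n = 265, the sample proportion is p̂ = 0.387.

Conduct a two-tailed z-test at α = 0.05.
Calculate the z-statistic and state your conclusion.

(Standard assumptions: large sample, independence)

H₀: p = 0.35, H₁: p ≠ 0.35
Standard error: SE = √(p₀(1-p₀)/n) = √(0.35×0.65/265) = 0.029300
z-statistic: z = (p̂ - p₀)/SE = (0.387 - 0.35)/0.029300 = 1.2628
Critical value: z_0.025 = ±1.960
p-value = 0.2067
Decision: fail to reject H₀ at α = 0.05

Answer: z = 1.2628, fail to reject H₀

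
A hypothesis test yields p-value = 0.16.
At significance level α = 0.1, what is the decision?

Answer: fail to reject H₀

Derivation:
Compare p-value to α:
0.16 ≥ 0.1
Decision: fail to reject H₀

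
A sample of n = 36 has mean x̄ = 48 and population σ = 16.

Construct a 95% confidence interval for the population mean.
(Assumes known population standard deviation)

Answer: (42.7733, 53.2267)

Derivation:
Confidence level: 95%, α = 0.05
z_0.025 = 1.960
SE = σ/√n = 16/√36 = 2.6667
Margin of error = 1.960 × 2.6667 = 5.2267
CI: x̄ ± margin = 48 ± 5.2267
CI: (42.7733, 53.2267)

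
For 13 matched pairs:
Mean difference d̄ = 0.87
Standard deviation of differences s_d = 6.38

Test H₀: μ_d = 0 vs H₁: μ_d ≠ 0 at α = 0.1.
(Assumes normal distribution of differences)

df = n - 1 = 12
SE = s_d/√n = 6.38/√13 = 1.7695
t = d̄/SE = 0.87/1.7695 = 0.4917
Critical value: t_{0.05,12} = ±1.782
p-value ≈ 0.6318
Decision: fail to reject H₀

Answer: t = 0.4917, fail to reject H₀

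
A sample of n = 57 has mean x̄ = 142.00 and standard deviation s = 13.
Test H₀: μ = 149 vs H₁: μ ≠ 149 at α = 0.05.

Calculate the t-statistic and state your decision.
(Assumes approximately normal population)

df = n - 1 = 56
SE = s/√n = 13/√57 = 1.7219
t = (x̄ - μ₀)/SE = (142.00 - 149)/1.7219 = -4.0653
Critical value: t_{0.025,56} = ±2.003
p-value ≈ 0.0002
Decision: reject H₀

Answer: t = -4.0653, reject H₀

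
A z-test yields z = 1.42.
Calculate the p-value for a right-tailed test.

Answer: p-value ≈ 0.0778

Derivation:
For z = 1.42:
p = P(Z > 1.42) = 1 - Φ(1.42) = 0.0778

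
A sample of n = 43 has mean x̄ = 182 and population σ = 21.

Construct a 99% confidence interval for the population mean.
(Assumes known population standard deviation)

Answer: (173.7504, 190.2496)

Derivation:
Confidence level: 99%, α = 0.01
z_0.005 = 2.576
SE = σ/√n = 21/√43 = 3.2025
Margin of error = 2.576 × 3.2025 = 8.2496
CI: x̄ ± margin = 182 ± 8.2496
CI: (173.7504, 190.2496)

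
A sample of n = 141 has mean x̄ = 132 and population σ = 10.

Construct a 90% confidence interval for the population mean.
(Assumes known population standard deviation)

Answer: (130.6146, 133.3854)

Derivation:
Confidence level: 90%, α = 0.1
z_0.05 = 1.645
SE = σ/√n = 10/√141 = 0.8422
Margin of error = 1.645 × 0.8422 = 1.3854
CI: x̄ ± margin = 132 ± 1.3854
CI: (130.6146, 133.3854)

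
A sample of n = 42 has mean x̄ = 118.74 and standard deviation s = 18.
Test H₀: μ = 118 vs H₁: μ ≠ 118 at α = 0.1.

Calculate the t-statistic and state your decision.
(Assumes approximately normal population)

df = n - 1 = 41
SE = s/√n = 18/√42 = 2.7775
t = (x̄ - μ₀)/SE = (118.74 - 118)/2.7775 = 0.2664
Critical value: t_{0.05,41} = ±1.683
p-value ≈ 0.7913
Decision: fail to reject H₀

Answer: t = 0.2664, fail to reject H₀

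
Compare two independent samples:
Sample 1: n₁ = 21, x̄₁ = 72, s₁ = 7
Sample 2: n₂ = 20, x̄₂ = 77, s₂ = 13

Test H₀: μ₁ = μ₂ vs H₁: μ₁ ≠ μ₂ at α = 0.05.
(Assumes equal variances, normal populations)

Answer: t = -1.5437, fail to reject H₀

Derivation:
Pooled variance: s²_p = [20×7² + 19×13²]/(39) = 107.4615
s_p = 10.3664
SE = s_p×√(1/n₁ + 1/n₂) = 10.3664×√(1/21 + 1/20) = 3.2389
t = (x̄₁ - x̄₂)/SE = (72 - 77)/3.2389 = -1.5437
df = 39, t-critical = ±2.023
Decision: fail to reject H₀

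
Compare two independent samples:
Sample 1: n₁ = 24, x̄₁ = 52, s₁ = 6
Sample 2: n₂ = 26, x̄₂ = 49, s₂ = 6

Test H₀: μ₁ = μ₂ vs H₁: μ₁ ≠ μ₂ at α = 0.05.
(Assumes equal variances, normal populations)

Answer: t = 1.7664, fail to reject H₀

Derivation:
Pooled variance: s²_p = [23×6² + 25×6²]/(48) = 36.0000
s_p = 6.0000
SE = s_p×√(1/n₁ + 1/n₂) = 6.0000×√(1/24 + 1/26) = 1.6984
t = (x̄₁ - x̄₂)/SE = (52 - 49)/1.6984 = 1.7664
df = 48, t-critical = ±2.011
Decision: fail to reject H₀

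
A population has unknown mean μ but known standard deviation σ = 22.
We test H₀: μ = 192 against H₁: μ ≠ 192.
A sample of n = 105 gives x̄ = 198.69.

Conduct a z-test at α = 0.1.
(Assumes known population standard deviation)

Answer: z = 3.1160, reject H₀

Derivation:
Standard error: SE = σ/√n = 22/√105 = 2.1470
z-statistic: z = (x̄ - μ₀)/SE = (198.69 - 192)/2.1470 = 3.1160
Critical value: ±1.645
p-value = 0.0018
Decision: reject H₀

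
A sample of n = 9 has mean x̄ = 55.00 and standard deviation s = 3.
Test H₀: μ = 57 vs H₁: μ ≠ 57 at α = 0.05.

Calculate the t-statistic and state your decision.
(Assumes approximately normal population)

Answer: t = -2.0000, fail to reject H₀

Derivation:
df = n - 1 = 8
SE = s/√n = 3/√9 = 1.0000
t = (x̄ - μ₀)/SE = (55.00 - 57)/1.0000 = -2.0000
Critical value: t_{0.025,8} = ±2.306
p-value ≈ 0.0805
Decision: fail to reject H₀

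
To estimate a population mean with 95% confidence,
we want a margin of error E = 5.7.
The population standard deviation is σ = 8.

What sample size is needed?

Answer: n = 8

Derivation:
z_0.025 = 1.960
n = (z×σ/E)² = (1.960×8/5.7)²
n = 7.5673
Round up: n = 8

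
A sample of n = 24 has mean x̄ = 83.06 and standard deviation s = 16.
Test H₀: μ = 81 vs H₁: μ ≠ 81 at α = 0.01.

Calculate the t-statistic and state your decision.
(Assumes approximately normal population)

df = n - 1 = 23
SE = s/√n = 16/√24 = 3.2660
t = (x̄ - μ₀)/SE = (83.06 - 81)/3.2660 = 0.6307
Critical value: t_{0.005,23} = ±2.807
p-value ≈ 0.5345
Decision: fail to reject H₀

Answer: t = 0.6307, fail to reject H₀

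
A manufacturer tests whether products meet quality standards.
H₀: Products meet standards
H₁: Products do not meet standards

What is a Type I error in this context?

Answer: Rejecting good products that actually meet standards

Derivation:
A Type I error (probability α) occurs when we reject a true H₀.
A Type II error (probability β) occurs when we fail to reject a false H₀.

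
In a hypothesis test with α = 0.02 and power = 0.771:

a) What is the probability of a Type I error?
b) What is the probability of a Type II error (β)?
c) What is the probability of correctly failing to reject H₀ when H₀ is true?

a) Type I error probability = α = 0.02
b) Power = P(reject H₀ | H₁ true) = 1 - β = 0.771, so Type II error probability = β = 1 - Power = 0.229
c) P(fail to reject H₀ | H₀ true) = 1 - α = 0.98

Answer: a) 0.02, b) 0.229, c) 0.98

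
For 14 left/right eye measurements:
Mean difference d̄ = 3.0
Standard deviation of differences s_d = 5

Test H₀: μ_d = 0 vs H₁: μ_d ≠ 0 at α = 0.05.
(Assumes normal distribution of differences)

df = n - 1 = 13
SE = s_d/√n = 5/√14 = 1.3363
t = d̄/SE = 3.0/1.3363 = 2.2450
Critical value: t_{0.025,13} = ±2.160
p-value ≈ 0.0428
Decision: reject H₀

Answer: t = 2.2450, reject H₀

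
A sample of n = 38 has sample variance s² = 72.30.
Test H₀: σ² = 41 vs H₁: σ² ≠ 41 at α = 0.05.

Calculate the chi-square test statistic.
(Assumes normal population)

Answer: χ² = 65.2463, reject H₀

Derivation:
df = n - 1 = 37
χ² = (n-1)s²/σ₀² = 37×72.30/41 = 65.2463
Critical values: χ²_{0.975,37} = 22.106, χ²_{0.025,37} = 55.668
Rejection region: χ² < 22.106 or χ² > 55.668
Decision: reject H₀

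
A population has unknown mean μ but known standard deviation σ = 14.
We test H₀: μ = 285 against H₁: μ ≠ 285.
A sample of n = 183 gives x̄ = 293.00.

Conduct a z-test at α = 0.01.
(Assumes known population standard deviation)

Standard error: SE = σ/√n = 14/√183 = 1.0349
z-statistic: z = (x̄ - μ₀)/SE = (293.00 - 285)/1.0349 = 7.7302
Critical value: ±2.576
p-value < 0.0001
Decision: reject H₀

Answer: z = 7.7302, reject H₀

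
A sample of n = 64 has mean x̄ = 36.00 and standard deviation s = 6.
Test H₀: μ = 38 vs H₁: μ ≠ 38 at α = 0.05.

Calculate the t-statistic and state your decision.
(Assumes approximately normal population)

df = n - 1 = 63
SE = s/√n = 6/√64 = 0.7500
t = (x̄ - μ₀)/SE = (36.00 - 38)/0.7500 = -2.6667
Critical value: t_{0.025,63} = ±1.998
p-value ≈ 0.0097
Decision: reject H₀

Answer: t = -2.6667, reject H₀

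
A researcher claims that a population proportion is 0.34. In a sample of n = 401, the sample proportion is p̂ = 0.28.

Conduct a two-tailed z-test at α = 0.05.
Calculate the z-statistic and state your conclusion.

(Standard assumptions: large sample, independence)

Answer: z = -2.5364, reject H₀

Derivation:
H₀: p = 0.34, H₁: p ≠ 0.34
Standard error: SE = √(p₀(1-p₀)/n) = √(0.34×0.66/401) = 0.023656
z-statistic: z = (p̂ - p₀)/SE = (0.28 - 0.34)/0.023656 = -2.5364
Critical value: z_0.025 = ±1.960
p-value = 0.0112
Decision: reject H₀ at α = 0.05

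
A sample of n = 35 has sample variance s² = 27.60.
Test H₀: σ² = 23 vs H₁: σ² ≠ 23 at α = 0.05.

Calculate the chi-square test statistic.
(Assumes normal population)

Answer: χ² = 40.8000, fail to reject H₀

Derivation:
df = n - 1 = 34
χ² = (n-1)s²/σ₀² = 34×27.60/23 = 40.8000
Critical values: χ²_{0.975,34} = 19.806, χ²_{0.025,34} = 51.966
Rejection region: χ² < 19.806 or χ² > 51.966
Decision: fail to reject H₀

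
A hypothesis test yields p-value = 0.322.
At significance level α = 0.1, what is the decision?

Compare p-value to α:
0.322 ≥ 0.1
Decision: fail to reject H₀

Answer: fail to reject H₀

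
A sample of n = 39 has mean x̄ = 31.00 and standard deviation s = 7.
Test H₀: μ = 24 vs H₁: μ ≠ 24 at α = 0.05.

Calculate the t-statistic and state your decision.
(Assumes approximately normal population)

Answer: t = 6.2450, reject H₀

Derivation:
df = n - 1 = 38
SE = s/√n = 7/√39 = 1.1209
t = (x̄ - μ₀)/SE = (31.00 - 24)/1.1209 = 6.2450
Critical value: t_{0.025,38} = ±2.024
p-value < 0.0001
Decision: reject H₀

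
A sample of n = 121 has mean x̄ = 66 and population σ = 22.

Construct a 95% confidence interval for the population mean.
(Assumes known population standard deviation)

Answer: (62.0800, 69.9200)

Derivation:
Confidence level: 95%, α = 0.05
z_0.025 = 1.960
SE = σ/√n = 22/√121 = 2.0000
Margin of error = 1.960 × 2.0000 = 3.9200
CI: x̄ ± margin = 66 ± 3.9200
CI: (62.0800, 69.9200)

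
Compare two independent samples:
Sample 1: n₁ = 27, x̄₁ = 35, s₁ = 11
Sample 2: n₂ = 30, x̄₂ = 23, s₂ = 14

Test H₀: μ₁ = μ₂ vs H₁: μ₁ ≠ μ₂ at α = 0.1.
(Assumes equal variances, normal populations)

Pooled variance: s²_p = [26×11² + 29×14²]/(55) = 160.5455
s_p = 12.6707
SE = s_p×√(1/n₁ + 1/n₂) = 12.6707×√(1/27 + 1/30) = 3.3612
t = (x̄₁ - x̄₂)/SE = (35 - 23)/3.3612 = 3.5702
df = 55, t-critical = ±1.673
Decision: reject H₀

Answer: t = 3.5702, reject H₀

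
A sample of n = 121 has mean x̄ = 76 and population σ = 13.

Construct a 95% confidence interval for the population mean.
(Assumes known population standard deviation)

Answer: (73.6837, 78.3163)

Derivation:
Confidence level: 95%, α = 0.05
z_0.025 = 1.960
SE = σ/√n = 13/√121 = 1.1818
Margin of error = 1.960 × 1.1818 = 2.3163
CI: x̄ ± margin = 76 ± 2.3163
CI: (73.6837, 78.3163)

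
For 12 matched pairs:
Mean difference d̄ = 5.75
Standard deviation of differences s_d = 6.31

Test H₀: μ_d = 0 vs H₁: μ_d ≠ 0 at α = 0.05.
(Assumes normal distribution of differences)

Answer: t = 3.1567, reject H₀

Derivation:
df = n - 1 = 11
SE = s_d/√n = 6.31/√12 = 1.8215
t = d̄/SE = 5.75/1.8215 = 3.1567
Critical value: t_{0.025,11} = ±2.201
p-value ≈ 0.0091
Decision: reject H₀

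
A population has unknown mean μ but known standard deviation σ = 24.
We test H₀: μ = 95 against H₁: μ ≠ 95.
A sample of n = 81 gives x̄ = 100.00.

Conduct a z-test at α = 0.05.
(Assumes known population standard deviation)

Answer: z = 1.8750, fail to reject H₀

Derivation:
Standard error: SE = σ/√n = 24/√81 = 2.6667
z-statistic: z = (x̄ - μ₀)/SE = (100.00 - 95)/2.6667 = 1.8750
Critical value: ±1.960
p-value = 0.0608
Decision: fail to reject H₀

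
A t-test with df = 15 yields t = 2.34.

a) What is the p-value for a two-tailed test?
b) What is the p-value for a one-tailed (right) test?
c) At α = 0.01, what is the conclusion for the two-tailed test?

Answer: a) 0.0335, b) 0.0168, c) fail to reject H₀

Derivation:
Using t-distribution with df = 15:
a) Two-tailed: p = 2×P(T > 2.34) = 0.0335
b) One-tailed: p = P(T > 2.34) = 0.0168
c) 0.0335 ≥ 0.01, fail to reject H₀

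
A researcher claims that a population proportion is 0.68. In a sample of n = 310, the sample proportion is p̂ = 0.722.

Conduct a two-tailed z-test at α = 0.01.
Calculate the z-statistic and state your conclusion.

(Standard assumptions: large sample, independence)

H₀: p = 0.68, H₁: p ≠ 0.68
Standard error: SE = √(p₀(1-p₀)/n) = √(0.68×0.32/310) = 0.026494
z-statistic: z = (p̂ - p₀)/SE = (0.722 - 0.68)/0.026494 = 1.5853
Critical value: z_0.005 = ±2.576
p-value = 0.1129
Decision: fail to reject H₀ at α = 0.01

Answer: z = 1.5853, fail to reject H₀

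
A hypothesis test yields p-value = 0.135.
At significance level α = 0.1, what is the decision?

Compare p-value to α:
0.135 ≥ 0.1
Decision: fail to reject H₀

Answer: fail to reject H₀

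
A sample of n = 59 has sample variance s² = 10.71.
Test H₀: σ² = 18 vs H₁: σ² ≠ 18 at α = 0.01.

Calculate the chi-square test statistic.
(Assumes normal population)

df = n - 1 = 58
χ² = (n-1)s²/σ₀² = 58×10.71/18 = 34.5100
Critical values: χ²_{0.995,58} = 34.008, χ²_{0.005,58} = 89.477
Rejection region: χ² < 34.008 or χ² > 89.477
Decision: fail to reject H₀

Answer: χ² = 34.5100, fail to reject H₀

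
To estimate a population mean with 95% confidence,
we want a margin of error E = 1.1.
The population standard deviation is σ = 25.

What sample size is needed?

z_0.025 = 1.960
n = (z×σ/E)² = (1.960×25/1.1)²
n = 1984.2975
Round up: n = 1985

Answer: n = 1985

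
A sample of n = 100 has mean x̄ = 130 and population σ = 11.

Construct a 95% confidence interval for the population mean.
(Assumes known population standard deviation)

Answer: (127.8440, 132.1560)

Derivation:
Confidence level: 95%, α = 0.05
z_0.025 = 1.960
SE = σ/√n = 11/√100 = 1.1000
Margin of error = 1.960 × 1.1000 = 2.1560
CI: x̄ ± margin = 130 ± 2.1560
CI: (127.8440, 132.1560)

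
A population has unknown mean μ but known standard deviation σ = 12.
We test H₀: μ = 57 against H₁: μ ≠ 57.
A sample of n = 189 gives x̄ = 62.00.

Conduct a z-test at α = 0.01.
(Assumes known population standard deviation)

Standard error: SE = σ/√n = 12/√189 = 0.8729
z-statistic: z = (x̄ - μ₀)/SE = (62.00 - 57)/0.8729 = 5.7280
Critical value: ±2.576
p-value < 0.0001
Decision: reject H₀

Answer: z = 5.7280, reject H₀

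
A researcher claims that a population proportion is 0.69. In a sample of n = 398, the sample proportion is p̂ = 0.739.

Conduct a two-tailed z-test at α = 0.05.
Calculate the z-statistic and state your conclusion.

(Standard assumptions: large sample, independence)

Answer: z = 2.1136, reject H₀

Derivation:
H₀: p = 0.69, H₁: p ≠ 0.69
Standard error: SE = √(p₀(1-p₀)/n) = √(0.69×0.31/398) = 0.023183
z-statistic: z = (p̂ - p₀)/SE = (0.739 - 0.69)/0.023183 = 2.1136
Critical value: z_0.025 = ±1.960
p-value = 0.0345
Decision: reject H₀ at α = 0.05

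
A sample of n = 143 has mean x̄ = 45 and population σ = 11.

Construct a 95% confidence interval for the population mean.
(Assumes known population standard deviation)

Answer: (43.1970, 46.8030)

Derivation:
Confidence level: 95%, α = 0.05
z_0.025 = 1.960
SE = σ/√n = 11/√143 = 0.9199
Margin of error = 1.960 × 0.9199 = 1.8030
CI: x̄ ± margin = 45 ± 1.8030
CI: (43.1970, 46.8030)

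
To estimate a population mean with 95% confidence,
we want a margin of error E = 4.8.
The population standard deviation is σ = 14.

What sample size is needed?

z_0.025 = 1.960
n = (z×σ/E)² = (1.960×14/4.8)²
n = 32.6803
Round up: n = 33

Answer: n = 33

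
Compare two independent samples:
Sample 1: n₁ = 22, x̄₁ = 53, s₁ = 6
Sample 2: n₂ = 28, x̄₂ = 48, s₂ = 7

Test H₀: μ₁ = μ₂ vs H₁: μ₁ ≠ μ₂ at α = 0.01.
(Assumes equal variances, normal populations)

Answer: t = 2.6667, fail to reject H₀

Derivation:
Pooled variance: s²_p = [21×6² + 27×7²]/(48) = 43.3125
s_p = 6.5812
SE = s_p×√(1/n₁ + 1/n₂) = 6.5812×√(1/22 + 1/28) = 1.8750
t = (x̄₁ - x̄₂)/SE = (53 - 48)/1.8750 = 2.6667
df = 48, t-critical = ±2.682
Decision: fail to reject H₀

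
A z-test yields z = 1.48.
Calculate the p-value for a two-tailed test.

For z = 1.48:
p = 2×P(Z > |1.48|) = 2×(1 - Φ(1.48)) = 0.1389

Answer: p-value ≈ 0.1389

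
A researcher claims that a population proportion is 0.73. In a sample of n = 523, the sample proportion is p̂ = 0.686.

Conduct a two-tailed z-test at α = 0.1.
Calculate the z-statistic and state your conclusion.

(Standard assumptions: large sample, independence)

Answer: z = -2.2665, reject H₀

Derivation:
H₀: p = 0.73, H₁: p ≠ 0.73
Standard error: SE = √(p₀(1-p₀)/n) = √(0.73×0.27/523) = 0.019413
z-statistic: z = (p̂ - p₀)/SE = (0.686 - 0.73)/0.019413 = -2.2665
Critical value: z_0.05 = ±1.645
p-value = 0.0234
Decision: reject H₀ at α = 0.1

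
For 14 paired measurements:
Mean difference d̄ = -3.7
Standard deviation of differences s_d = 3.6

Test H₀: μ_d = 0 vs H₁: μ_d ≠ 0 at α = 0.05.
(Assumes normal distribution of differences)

df = n - 1 = 13
SE = s_d/√n = 3.6/√14 = 0.9621
t = d̄/SE = -3.7/0.9621 = -3.8458
Critical value: t_{0.025,13} = ±2.160
p-value ≈ 0.0020
Decision: reject H₀

Answer: t = -3.8458, reject H₀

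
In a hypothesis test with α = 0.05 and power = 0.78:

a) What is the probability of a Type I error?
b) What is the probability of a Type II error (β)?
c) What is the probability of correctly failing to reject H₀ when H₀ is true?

Answer: a) 0.05, b) 0.22, c) 0.95

Derivation:
a) Type I error probability = α = 0.05
b) Power = P(reject H₀ | H₁ true) = 1 - β = 0.78, so Type II error probability = β = 1 - Power = 0.22
c) P(fail to reject H₀ | H₀ true) = 1 - α = 0.95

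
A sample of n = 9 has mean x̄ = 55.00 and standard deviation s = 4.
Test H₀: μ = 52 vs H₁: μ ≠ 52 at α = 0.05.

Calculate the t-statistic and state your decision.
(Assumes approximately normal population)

df = n - 1 = 8
SE = s/√n = 4/√9 = 1.3333
t = (x̄ - μ₀)/SE = (55.00 - 52)/1.3333 = 2.2501
Critical value: t_{0.025,8} = ±2.306
p-value ≈ 0.0546
Decision: fail to reject H₀

Answer: t = 2.2501, fail to reject H₀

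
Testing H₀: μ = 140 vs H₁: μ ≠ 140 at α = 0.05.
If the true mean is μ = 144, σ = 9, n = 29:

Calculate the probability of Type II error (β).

SE = σ/√n = 9/√29 = 1.6713
Critical values: μ₀ ± z_0.025×SE = 140 ± 1.960×1.6713
Acceptance region: (136.7243, 143.2757)
Under H₁ (μ = 144): z_high = (143.2757 - 144)/1.6713 = -0.4334, z_low = (136.7243 - 144)/1.6713 = -4.3533
β = P(not reject | H₁) = Φ(-0.4334) - Φ(-4.3533) ≈ 0.3324

Answer: β ≈ 0.3324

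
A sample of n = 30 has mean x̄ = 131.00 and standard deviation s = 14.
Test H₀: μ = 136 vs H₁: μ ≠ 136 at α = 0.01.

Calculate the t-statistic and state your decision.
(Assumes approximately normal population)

df = n - 1 = 29
SE = s/√n = 14/√30 = 2.5560
t = (x̄ - μ₀)/SE = (131.00 - 136)/2.5560 = -1.9562
Critical value: t_{0.005,29} = ±2.756
p-value ≈ 0.0601
Decision: fail to reject H₀

Answer: t = -1.9562, fail to reject H₀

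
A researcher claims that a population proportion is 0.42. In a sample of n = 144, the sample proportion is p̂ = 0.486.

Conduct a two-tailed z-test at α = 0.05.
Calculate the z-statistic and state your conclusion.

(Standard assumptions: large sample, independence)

H₀: p = 0.42, H₁: p ≠ 0.42
Standard error: SE = √(p₀(1-p₀)/n) = √(0.42×0.58/144) = 0.041130
z-statistic: z = (p̂ - p₀)/SE = (0.486 - 0.42)/0.041130 = 1.6047
Critical value: z_0.025 = ±1.960
p-value = 0.1086
Decision: fail to reject H₀ at α = 0.05

Answer: z = 1.6047, fail to reject H₀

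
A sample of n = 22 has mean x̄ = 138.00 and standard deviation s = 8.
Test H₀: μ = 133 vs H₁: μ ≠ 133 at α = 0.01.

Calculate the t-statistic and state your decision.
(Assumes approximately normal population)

df = n - 1 = 21
SE = s/√n = 8/√22 = 1.7056
t = (x̄ - μ₀)/SE = (138.00 - 133)/1.7056 = 2.9315
Critical value: t_{0.005,21} = ±2.831
p-value ≈ 0.0080
Decision: reject H₀

Answer: t = 2.9315, reject H₀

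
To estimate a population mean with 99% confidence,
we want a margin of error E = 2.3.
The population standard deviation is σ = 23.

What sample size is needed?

Answer: n = 664

Derivation:
z_0.005 = 2.576
n = (z×σ/E)² = (2.576×23/2.3)²
n = 663.5776
Round up: n = 664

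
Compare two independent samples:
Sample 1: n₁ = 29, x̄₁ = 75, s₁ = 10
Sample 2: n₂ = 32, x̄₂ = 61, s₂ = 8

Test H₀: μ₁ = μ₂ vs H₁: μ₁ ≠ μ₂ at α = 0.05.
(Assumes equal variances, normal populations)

Pooled variance: s²_p = [28×10² + 31×8²]/(59) = 81.0847
s_p = 9.0047
SE = s_p×√(1/n₁ + 1/n₂) = 9.0047×√(1/29 + 1/32) = 2.3087
t = (x̄₁ - x̄₂)/SE = (75 - 61)/2.3087 = 6.0640
df = 59, t-critical = ±2.001
Decision: reject H₀

Answer: t = 6.0640, reject H₀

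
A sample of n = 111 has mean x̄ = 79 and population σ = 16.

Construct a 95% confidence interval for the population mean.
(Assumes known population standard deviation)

Answer: (76.0233, 81.9767)

Derivation:
Confidence level: 95%, α = 0.05
z_0.025 = 1.960
SE = σ/√n = 16/√111 = 1.5187
Margin of error = 1.960 × 1.5187 = 2.9767
CI: x̄ ± margin = 79 ± 2.9767
CI: (76.0233, 81.9767)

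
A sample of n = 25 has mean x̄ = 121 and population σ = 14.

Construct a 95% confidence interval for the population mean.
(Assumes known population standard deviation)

Answer: (115.5120, 126.4880)

Derivation:
Confidence level: 95%, α = 0.05
z_0.025 = 1.960
SE = σ/√n = 14/√25 = 2.8000
Margin of error = 1.960 × 2.8000 = 5.4880
CI: x̄ ± margin = 121 ± 5.4880
CI: (115.5120, 126.4880)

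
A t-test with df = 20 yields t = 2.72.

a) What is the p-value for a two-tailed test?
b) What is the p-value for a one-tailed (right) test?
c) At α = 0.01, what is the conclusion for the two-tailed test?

Using t-distribution with df = 20:
a) Two-tailed: p = 2×P(T > 2.72) = 0.0132
b) One-tailed: p = P(T > 2.72) = 0.0066
c) 0.0132 ≥ 0.01, fail to reject H₀

Answer: a) 0.0132, b) 0.0066, c) fail to reject H₀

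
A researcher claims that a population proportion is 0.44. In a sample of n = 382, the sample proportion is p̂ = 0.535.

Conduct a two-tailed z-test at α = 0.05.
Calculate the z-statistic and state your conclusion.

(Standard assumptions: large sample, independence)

Answer: z = 3.7406, reject H₀

Derivation:
H₀: p = 0.44, H₁: p ≠ 0.44
Standard error: SE = √(p₀(1-p₀)/n) = √(0.44×0.56/382) = 0.025397
z-statistic: z = (p̂ - p₀)/SE = (0.535 - 0.44)/0.025397 = 3.7406
Critical value: z_0.025 = ±1.960
p-value = 0.0002
Decision: reject H₀ at α = 0.05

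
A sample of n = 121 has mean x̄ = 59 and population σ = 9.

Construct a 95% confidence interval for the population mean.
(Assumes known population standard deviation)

Confidence level: 95%, α = 0.05
z_0.025 = 1.960
SE = σ/√n = 9/√121 = 0.8182
Margin of error = 1.960 × 0.8182 = 1.6037
CI: x̄ ± margin = 59 ± 1.6037
CI: (57.3963, 60.6037)

Answer: (57.3963, 60.6037)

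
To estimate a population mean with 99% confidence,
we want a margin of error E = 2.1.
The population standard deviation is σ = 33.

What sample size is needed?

Answer: n = 1639

Derivation:
z_0.005 = 2.576
n = (z×σ/E)² = (2.576×33/2.1)²
n = 1638.6304
Round up: n = 1639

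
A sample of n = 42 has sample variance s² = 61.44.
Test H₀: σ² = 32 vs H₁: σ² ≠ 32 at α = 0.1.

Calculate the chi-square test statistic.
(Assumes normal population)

df = n - 1 = 41
χ² = (n-1)s²/σ₀² = 41×61.44/32 = 78.7200
Critical values: χ²_{0.95,41} = 27.326, χ²_{0.05,41} = 56.942
Rejection region: χ² < 27.326 or χ² > 56.942
Decision: reject H₀

Answer: χ² = 78.7200, reject H₀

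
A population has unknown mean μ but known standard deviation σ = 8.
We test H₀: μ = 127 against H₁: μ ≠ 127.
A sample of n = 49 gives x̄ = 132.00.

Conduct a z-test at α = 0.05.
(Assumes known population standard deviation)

Answer: z = 4.3748, reject H₀

Derivation:
Standard error: SE = σ/√n = 8/√49 = 1.1429
z-statistic: z = (x̄ - μ₀)/SE = (132.00 - 127)/1.1429 = 4.3748
Critical value: ±1.960
p-value < 0.0001
Decision: reject H₀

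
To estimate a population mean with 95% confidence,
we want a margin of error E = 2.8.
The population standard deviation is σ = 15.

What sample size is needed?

Answer: n = 111

Derivation:
z_0.025 = 1.960
n = (z×σ/E)² = (1.960×15/2.8)²
n = 110.2500
Round up: n = 111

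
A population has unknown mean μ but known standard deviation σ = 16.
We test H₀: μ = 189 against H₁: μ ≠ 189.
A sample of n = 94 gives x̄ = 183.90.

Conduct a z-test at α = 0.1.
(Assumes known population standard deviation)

Answer: z = -3.0903, reject H₀

Derivation:
Standard error: SE = σ/√n = 16/√94 = 1.6503
z-statistic: z = (x̄ - μ₀)/SE = (183.90 - 189)/1.6503 = -3.0903
Critical value: ±1.645
p-value = 0.0020
Decision: reject H₀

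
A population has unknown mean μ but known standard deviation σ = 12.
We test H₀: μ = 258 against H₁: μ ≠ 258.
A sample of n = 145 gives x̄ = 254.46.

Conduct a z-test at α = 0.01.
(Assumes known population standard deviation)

Answer: z = -3.5524, reject H₀

Derivation:
Standard error: SE = σ/√n = 12/√145 = 0.9965
z-statistic: z = (x̄ - μ₀)/SE = (254.46 - 258)/0.9965 = -3.5524
Critical value: ±2.576
p-value = 0.0004
Decision: reject H₀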